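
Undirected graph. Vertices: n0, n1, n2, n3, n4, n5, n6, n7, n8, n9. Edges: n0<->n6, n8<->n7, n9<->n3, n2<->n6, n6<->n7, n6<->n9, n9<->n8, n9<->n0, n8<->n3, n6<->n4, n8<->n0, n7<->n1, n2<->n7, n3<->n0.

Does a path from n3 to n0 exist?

Explore from n3.
Distance 1: reach n0, n8, n9.
Found n0.

Yes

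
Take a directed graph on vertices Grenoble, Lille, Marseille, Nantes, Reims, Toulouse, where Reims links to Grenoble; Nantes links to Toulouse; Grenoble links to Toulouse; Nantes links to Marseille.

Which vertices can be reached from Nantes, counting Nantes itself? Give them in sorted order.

Start at Nantes.
Its neighbours: Marseille, Toulouse.
Nothing further is reachable.

Marseille, Nantes, Toulouse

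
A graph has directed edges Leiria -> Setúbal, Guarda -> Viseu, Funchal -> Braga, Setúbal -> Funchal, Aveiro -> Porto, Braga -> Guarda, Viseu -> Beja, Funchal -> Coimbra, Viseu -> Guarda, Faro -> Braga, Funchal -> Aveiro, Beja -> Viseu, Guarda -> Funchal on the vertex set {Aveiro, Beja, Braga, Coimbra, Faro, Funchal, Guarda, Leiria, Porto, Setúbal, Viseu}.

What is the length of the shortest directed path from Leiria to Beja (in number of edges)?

6

Distance 0: Leiria.
Distance 1: Setúbal.
Distance 2: Funchal.
Distance 3: Aveiro, Braga, Coimbra.
Distance 4: Guarda, Porto.
Distance 5: Viseu.
Distance 6: Beja — contains Beja.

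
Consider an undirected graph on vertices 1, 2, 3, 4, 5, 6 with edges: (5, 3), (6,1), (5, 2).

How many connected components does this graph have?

From 1: component {1, 6}.
From 2: component {2, 3, 5}.
From 4: component {4}.
That's 3 components.

3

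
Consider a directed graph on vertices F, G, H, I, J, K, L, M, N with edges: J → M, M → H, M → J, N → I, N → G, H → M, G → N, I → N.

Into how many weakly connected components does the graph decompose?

From F: component {F}.
From G: component {G, I, N}.
From H: component {H, J, M}.
From K: component {K}.
From L: component {L}.
That's 5 components.

5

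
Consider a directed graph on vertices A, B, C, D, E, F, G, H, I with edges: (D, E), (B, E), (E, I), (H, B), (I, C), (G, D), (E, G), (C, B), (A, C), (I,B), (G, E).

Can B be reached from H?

Yes

Explore from H.
Distance 1: reach B.
Found B.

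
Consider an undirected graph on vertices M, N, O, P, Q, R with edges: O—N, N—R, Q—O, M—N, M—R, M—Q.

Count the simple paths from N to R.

N–M–R
N–O–Q–M–R
N–R

3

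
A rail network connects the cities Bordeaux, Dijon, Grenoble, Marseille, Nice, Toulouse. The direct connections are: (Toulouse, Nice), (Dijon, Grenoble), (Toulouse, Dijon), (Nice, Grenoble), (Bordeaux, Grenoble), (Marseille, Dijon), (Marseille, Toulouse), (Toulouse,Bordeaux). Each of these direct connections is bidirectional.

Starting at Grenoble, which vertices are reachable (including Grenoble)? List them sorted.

Start at Grenoble.
Its neighbours: Bordeaux, Dijon, Nice.
Then their neighbours: Marseille, Toulouse.
Every vertex is now reached.

Bordeaux, Dijon, Grenoble, Marseille, Nice, Toulouse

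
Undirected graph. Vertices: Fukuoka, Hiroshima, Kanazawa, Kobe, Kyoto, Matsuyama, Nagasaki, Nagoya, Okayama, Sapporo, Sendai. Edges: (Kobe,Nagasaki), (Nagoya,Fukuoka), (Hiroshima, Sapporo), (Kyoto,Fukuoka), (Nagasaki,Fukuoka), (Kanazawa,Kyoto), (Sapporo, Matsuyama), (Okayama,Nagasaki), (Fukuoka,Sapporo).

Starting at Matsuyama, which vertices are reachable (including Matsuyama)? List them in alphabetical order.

Start at Matsuyama.
Its neighbours: Sapporo.
Then their neighbours: Fukuoka, Hiroshima.
Then next layer: Kyoto, Nagasaki, Nagoya.
Then next layer: Kanazawa, Kobe, Okayama.
Nothing further is reachable.

Fukuoka, Hiroshima, Kanazawa, Kobe, Kyoto, Matsuyama, Nagasaki, Nagoya, Okayama, Sapporo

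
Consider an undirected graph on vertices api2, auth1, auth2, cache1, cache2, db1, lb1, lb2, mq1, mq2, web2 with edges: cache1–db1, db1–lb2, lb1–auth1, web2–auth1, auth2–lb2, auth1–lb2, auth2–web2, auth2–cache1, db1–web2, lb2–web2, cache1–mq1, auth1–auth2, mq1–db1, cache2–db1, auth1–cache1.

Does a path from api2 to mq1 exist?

No

api2 has no edges, so nothing is reachable from it.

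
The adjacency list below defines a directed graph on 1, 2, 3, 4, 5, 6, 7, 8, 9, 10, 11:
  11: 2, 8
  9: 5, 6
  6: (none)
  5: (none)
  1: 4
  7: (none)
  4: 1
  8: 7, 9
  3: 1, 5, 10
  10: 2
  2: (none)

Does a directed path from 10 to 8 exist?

No

Explore from 10.
Distance 1: reach 2.
The search from 10 is exhausted; no directed path reaches 8.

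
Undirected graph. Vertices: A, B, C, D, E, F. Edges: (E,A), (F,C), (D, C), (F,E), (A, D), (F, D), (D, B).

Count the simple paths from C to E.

C–D–A–E
C–D–F–E
C–F–D–A–E
C–F–E

4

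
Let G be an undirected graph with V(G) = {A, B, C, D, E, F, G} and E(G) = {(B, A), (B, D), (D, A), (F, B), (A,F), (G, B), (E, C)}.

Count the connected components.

From A: component {A, B, D, F, G}.
From C: component {C, E}.
That's 2 components.

2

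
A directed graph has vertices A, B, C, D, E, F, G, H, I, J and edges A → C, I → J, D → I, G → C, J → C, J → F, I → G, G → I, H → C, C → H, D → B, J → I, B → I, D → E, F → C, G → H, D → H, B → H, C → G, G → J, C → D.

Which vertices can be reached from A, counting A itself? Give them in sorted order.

Start at A.
Its neighbours: C.
Then their neighbours: D, G, H.
Then next layer: B, E, I, J.
Then next layer: F.
Every vertex is now reached.

A, B, C, D, E, F, G, H, I, J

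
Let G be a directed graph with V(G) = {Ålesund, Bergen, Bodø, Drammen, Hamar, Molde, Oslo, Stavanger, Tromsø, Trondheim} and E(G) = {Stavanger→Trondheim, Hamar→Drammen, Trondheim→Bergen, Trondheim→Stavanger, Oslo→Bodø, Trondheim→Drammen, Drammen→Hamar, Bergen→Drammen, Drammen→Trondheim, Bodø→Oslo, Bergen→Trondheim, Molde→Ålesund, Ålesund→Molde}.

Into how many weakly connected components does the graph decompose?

From Ålesund: component {Ålesund, Molde}.
From Bergen: component {Bergen, Drammen, Hamar, Stavanger, Trondheim}.
From Bodø: component {Bodø, Oslo}.
From Tromsø: component {Tromsø}.
That's 4 components.

4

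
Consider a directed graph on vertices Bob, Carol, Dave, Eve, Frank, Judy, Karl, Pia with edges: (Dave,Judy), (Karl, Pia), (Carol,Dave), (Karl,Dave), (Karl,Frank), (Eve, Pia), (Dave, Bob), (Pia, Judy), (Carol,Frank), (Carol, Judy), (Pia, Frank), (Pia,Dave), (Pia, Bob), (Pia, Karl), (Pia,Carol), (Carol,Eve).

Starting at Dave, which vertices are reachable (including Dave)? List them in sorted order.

Bob, Dave, Judy

Start at Dave.
Its neighbours: Bob, Judy.
Nothing further is reachable.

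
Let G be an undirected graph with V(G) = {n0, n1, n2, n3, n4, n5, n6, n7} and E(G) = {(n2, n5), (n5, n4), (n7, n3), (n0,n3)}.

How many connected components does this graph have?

4

From n0: component {n0, n3, n7}.
From n1: component {n1}.
From n2: component {n2, n4, n5}.
From n6: component {n6}.
That's 4 components.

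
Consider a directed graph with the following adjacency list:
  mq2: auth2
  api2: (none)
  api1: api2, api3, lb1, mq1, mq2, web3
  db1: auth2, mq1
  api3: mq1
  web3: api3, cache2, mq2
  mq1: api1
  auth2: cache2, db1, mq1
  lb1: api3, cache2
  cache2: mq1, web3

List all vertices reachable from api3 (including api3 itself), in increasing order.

Start at api3.
Its neighbours: mq1.
Then their neighbours: api1.
Then next layer: api2, lb1, mq2, web3.
Then next layer: auth2, cache2.
Then next layer: db1.
Every vertex is now reached.

api1, api2, api3, auth2, cache2, db1, lb1, mq1, mq2, web3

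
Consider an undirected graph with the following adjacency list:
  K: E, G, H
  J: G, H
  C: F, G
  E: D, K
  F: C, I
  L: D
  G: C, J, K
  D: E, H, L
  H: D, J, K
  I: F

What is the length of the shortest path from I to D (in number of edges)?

Distance 0: I.
Distance 1: F.
Distance 2: C.
Distance 3: G.
Distance 4: J, K.
Distance 5: E, H.
Distance 6: D — contains D.

6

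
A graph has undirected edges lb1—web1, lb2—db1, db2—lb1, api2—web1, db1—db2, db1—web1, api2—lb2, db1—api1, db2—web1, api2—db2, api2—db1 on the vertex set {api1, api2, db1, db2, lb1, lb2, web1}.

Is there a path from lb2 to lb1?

Yes

Explore from lb2.
Distance 1: reach api2, db1.
Distance 2: reach api1, db2, web1.
Distance 3: reach lb1.
Found lb1.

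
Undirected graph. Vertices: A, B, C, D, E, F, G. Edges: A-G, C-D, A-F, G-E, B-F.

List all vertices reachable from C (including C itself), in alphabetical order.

Start at C.
Its neighbours: D.
Nothing further is reachable.

C, D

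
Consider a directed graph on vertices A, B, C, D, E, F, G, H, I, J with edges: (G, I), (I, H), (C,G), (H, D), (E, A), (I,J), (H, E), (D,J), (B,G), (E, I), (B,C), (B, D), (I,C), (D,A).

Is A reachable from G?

Explore from G.
Distance 1: reach I.
Distance 2: reach C, H, J.
Distance 3: reach D, E.
Distance 4: reach A.
Found A.

Yes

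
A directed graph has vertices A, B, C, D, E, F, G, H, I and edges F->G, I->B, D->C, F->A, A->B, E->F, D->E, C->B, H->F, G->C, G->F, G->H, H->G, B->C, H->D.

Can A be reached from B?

Explore from B.
Distance 1: reach C.
The search from B is exhausted; no directed path reaches A.

No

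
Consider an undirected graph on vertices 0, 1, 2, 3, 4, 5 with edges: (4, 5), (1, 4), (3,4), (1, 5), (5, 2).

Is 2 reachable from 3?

Yes

Explore from 3.
Distance 1: reach 4.
Distance 2: reach 1, 5.
Distance 3: reach 2.
Found 2.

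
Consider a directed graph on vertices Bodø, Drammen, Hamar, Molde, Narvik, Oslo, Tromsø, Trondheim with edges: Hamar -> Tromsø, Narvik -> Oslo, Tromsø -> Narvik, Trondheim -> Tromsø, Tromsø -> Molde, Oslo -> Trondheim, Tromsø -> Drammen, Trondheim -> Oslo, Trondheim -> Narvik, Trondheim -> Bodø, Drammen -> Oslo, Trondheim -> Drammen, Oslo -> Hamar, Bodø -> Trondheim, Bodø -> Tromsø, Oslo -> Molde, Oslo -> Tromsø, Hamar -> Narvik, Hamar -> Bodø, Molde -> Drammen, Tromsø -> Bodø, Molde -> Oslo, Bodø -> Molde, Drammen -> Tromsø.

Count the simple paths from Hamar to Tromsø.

Hamar→Bodø→Molde→Drammen→Oslo→Tromsø
Hamar→Bodø→Molde→Drammen→Oslo→Trondheim→Tromsø
Hamar→Bodø→Molde→Drammen→Tromsø
Hamar→Bodø→Molde→Oslo→Tromsø
Hamar→Bodø→Molde→Oslo→Trondheim→Drammen→Tromsø
Hamar→Bodø→Molde→Oslo→Trondheim→Tromsø
Hamar→Bodø→Tromsø
Hamar→Bodø→Trondheim→Drammen→Oslo→Tromsø
... and 13 more.

21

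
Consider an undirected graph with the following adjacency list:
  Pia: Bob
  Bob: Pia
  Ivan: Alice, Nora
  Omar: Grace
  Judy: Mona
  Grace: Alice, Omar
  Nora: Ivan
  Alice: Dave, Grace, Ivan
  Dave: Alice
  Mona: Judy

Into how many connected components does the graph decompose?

3

From Alice: component {Alice, Dave, Grace, Ivan, Nora, Omar}.
From Bob: component {Bob, Pia}.
From Judy: component {Judy, Mona}.
That's 3 components.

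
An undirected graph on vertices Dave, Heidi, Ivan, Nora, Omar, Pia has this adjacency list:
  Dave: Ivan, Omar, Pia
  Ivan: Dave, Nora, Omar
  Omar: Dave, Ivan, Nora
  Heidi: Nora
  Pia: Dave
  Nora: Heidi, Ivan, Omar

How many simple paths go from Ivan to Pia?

3

Ivan–Dave–Pia
Ivan–Nora–Omar–Dave–Pia
Ivan–Omar–Dave–Pia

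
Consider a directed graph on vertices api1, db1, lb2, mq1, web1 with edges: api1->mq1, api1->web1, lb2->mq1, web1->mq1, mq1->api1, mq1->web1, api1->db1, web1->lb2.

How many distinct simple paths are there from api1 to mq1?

api1→mq1
api1→web1→lb2→mq1
api1→web1→mq1

3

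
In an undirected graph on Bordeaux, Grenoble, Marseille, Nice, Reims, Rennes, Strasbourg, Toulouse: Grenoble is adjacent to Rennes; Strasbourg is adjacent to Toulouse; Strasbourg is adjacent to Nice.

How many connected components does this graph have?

From Bordeaux: component {Bordeaux}.
From Grenoble: component {Grenoble, Rennes}.
From Marseille: component {Marseille}.
From Nice: component {Nice, Strasbourg, Toulouse}.
From Reims: component {Reims}.
That's 5 components.

5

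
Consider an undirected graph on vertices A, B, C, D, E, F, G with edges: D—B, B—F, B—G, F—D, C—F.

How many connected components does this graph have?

3

From A: component {A}.
From B: component {B, C, D, F, G}.
From E: component {E}.
That's 3 components.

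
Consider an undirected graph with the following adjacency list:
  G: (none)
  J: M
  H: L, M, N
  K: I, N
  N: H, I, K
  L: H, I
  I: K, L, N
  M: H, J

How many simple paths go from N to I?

N–H–L–I
N–I
N–K–I

3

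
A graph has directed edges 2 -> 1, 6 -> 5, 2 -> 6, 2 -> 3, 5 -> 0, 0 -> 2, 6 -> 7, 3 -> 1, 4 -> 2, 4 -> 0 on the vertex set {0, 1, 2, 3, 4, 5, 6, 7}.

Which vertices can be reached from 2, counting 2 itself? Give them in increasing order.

Start at 2.
Its neighbours: 1, 3, 6.
Then their neighbours: 5, 7.
Then next layer: 0.
Nothing further is reachable.

0, 1, 2, 3, 5, 6, 7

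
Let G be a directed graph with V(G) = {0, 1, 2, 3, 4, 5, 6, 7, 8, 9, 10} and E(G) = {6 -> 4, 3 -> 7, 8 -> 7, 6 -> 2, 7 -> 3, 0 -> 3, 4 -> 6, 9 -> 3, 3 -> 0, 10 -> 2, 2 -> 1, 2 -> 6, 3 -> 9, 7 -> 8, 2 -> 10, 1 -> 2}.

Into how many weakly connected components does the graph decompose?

From 0: component {0, 3, 7, 8, 9}.
From 1: component {1, 2, 4, 6, 10}.
From 5: component {5}.
That's 3 components.

3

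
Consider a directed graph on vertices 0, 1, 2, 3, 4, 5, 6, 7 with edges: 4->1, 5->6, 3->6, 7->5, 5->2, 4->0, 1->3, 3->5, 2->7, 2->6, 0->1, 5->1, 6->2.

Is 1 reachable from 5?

Yes

Explore from 5.
Distance 1: reach 1, 2, 6.
Found 1.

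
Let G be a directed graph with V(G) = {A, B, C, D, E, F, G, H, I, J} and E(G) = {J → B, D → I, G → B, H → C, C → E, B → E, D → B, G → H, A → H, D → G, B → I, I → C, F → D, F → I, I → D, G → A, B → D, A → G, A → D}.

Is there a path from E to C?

E has no outgoing edges, so nothing is reachable from it.

No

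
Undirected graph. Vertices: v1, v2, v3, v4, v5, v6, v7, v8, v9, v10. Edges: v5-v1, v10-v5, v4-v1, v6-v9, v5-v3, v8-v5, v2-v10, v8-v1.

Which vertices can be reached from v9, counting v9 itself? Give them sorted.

Start at v9.
Its neighbours: v6.
Nothing further is reachable.

v6, v9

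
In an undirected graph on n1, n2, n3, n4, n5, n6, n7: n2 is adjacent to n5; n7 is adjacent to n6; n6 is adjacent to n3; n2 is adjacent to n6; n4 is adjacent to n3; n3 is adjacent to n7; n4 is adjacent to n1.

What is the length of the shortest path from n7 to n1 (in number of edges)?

3

Distance 0: n7.
Distance 1: n3, n6.
Distance 2: n2, n4.
Distance 3: n1, n5 — contains n1.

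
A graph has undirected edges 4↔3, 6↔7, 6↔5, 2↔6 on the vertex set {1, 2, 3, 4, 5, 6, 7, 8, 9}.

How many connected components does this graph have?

From 1: component {1}.
From 2: component {2, 5, 6, 7}.
From 3: component {3, 4}.
From 8: component {8}.
From 9: component {9}.
That's 5 components.

5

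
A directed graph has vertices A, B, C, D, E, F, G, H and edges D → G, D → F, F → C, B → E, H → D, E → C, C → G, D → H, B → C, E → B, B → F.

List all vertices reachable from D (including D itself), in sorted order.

Start at D.
Its neighbours: F, G, H.
Then their neighbours: C.
Nothing further is reachable.

C, D, F, G, H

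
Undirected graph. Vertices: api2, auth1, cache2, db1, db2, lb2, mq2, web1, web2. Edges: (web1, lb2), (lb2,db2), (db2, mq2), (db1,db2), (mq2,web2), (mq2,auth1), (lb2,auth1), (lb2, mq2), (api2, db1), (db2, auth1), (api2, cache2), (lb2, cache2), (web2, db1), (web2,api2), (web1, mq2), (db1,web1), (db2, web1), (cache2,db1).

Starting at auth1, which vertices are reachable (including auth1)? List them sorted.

api2, auth1, cache2, db1, db2, lb2, mq2, web1, web2

Start at auth1.
Its neighbours: db2, lb2, mq2.
Then their neighbours: cache2, db1, web1, web2.
Then next layer: api2.
Every vertex is now reached.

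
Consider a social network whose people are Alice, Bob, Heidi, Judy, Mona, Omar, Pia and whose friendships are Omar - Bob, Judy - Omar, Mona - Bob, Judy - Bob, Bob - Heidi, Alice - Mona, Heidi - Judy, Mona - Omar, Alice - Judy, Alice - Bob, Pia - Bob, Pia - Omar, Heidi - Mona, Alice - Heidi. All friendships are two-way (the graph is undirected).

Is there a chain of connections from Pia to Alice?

Explore from Pia.
Distance 1: reach Bob, Omar.
Distance 2: reach Alice, Heidi, Judy, Mona.
Found Alice.

Yes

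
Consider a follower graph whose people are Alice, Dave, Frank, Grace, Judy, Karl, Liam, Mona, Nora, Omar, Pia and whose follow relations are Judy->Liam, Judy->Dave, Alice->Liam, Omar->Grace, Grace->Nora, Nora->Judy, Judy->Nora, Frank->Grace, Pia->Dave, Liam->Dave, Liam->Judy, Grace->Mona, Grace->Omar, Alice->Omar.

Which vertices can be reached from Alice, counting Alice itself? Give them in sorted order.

Alice, Dave, Grace, Judy, Liam, Mona, Nora, Omar

Start at Alice.
Its neighbours: Liam, Omar.
Then their neighbours: Dave, Grace, Judy.
Then next layer: Mona, Nora.
Nothing further is reachable.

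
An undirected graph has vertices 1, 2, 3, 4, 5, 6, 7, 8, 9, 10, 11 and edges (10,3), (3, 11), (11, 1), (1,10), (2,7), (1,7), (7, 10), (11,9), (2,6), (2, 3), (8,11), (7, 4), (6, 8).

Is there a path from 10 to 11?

Explore from 10.
Distance 1: reach 1, 3, 7.
Distance 2: reach 2, 4, 11.
Found 11.

Yes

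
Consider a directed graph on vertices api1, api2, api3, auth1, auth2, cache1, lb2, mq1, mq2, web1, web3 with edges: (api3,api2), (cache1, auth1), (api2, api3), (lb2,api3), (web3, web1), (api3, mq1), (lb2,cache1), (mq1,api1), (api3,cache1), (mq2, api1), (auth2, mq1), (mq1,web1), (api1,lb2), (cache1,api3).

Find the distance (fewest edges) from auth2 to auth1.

5

Distance 0: auth2.
Distance 1: mq1.
Distance 2: api1, web1.
Distance 3: lb2.
Distance 4: api3, cache1.
Distance 5: api2, auth1 — contains auth1.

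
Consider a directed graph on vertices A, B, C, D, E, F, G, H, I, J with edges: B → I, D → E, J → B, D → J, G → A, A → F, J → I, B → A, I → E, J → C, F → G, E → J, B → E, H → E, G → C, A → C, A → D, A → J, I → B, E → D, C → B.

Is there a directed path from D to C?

Yes

Explore from D.
Distance 1: reach E, J.
Distance 2: reach B, C, I.
Found C.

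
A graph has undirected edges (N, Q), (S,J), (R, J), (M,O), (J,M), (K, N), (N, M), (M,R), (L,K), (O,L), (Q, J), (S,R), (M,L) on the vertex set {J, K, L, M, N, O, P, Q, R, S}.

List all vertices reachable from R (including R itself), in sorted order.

J, K, L, M, N, O, Q, R, S

Start at R.
Its neighbours: J, M, S.
Then their neighbours: L, N, O, Q.
Then next layer: K.
Nothing further is reachable.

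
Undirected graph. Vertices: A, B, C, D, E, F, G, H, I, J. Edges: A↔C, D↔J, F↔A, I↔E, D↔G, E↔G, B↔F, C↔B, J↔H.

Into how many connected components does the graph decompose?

From A: component {A, B, C, F}.
From D: component {D, E, G, H, I, J}.
That's 2 components.

2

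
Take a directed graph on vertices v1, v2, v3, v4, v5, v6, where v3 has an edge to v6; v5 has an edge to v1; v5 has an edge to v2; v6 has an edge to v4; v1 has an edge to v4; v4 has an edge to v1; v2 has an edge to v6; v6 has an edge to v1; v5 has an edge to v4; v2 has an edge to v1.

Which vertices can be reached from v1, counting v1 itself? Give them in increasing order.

v1, v4

Start at v1.
Its neighbours: v4.
Nothing further is reachable.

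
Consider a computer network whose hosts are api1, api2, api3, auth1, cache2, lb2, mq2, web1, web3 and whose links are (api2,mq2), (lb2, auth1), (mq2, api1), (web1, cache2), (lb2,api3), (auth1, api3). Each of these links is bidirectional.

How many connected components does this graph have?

From api1: component {api1, api2, mq2}.
From api3: component {api3, auth1, lb2}.
From cache2: component {cache2, web1}.
From web3: component {web3}.
That's 4 components.

4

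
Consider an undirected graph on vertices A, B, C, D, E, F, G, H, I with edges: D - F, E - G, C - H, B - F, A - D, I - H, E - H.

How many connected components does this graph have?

From A: component {A, B, D, F}.
From C: component {C, E, G, H, I}.
That's 2 components.

2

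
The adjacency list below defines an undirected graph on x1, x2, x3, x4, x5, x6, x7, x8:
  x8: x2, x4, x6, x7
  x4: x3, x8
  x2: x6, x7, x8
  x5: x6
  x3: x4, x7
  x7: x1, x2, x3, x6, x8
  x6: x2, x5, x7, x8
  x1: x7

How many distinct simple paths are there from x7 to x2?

x7–x2
x7–x3–x4–x8–x2
x7–x3–x4–x8–x6–x2
x7–x6–x2
x7–x6–x8–x2
x7–x8–x2
x7–x8–x6–x2

7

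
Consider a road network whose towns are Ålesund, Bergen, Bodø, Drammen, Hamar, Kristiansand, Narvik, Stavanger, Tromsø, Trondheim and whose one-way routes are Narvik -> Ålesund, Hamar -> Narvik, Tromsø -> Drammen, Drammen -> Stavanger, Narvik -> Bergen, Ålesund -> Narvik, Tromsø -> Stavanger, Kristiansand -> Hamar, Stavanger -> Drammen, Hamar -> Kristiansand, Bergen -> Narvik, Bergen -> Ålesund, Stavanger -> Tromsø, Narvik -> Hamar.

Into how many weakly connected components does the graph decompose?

4

From Ålesund: component {Ålesund, Bergen, Hamar, Kristiansand, Narvik}.
From Bodø: component {Bodø}.
From Drammen: component {Drammen, Stavanger, Tromsø}.
From Trondheim: component {Trondheim}.
That's 4 components.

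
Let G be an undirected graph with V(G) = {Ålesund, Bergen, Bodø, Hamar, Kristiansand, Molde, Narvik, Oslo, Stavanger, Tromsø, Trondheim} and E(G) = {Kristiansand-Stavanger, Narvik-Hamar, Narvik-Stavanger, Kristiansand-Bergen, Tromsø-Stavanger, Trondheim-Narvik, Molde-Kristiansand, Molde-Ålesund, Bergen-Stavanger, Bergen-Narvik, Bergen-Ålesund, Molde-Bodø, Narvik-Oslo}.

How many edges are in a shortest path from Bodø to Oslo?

5

Distance 0: Bodø.
Distance 1: Molde.
Distance 2: Ålesund, Kristiansand.
Distance 3: Bergen, Stavanger.
Distance 4: Narvik, Tromsø.
Distance 5: Hamar, Oslo, Trondheim — contains Oslo.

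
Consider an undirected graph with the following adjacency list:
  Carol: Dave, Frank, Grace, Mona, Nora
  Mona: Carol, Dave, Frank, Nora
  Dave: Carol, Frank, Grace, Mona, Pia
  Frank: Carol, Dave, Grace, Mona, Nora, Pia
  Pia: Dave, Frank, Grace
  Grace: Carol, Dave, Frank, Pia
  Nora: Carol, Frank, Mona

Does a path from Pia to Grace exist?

Explore from Pia.
Distance 1: reach Dave, Frank, Grace.
Found Grace.

Yes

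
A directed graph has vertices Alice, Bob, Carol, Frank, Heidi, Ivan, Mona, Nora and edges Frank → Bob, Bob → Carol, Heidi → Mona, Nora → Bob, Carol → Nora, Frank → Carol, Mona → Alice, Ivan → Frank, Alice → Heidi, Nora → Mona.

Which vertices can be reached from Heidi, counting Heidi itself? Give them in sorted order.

Alice, Heidi, Mona

Start at Heidi.
Its neighbours: Mona.
Then their neighbours: Alice.
Nothing further is reachable.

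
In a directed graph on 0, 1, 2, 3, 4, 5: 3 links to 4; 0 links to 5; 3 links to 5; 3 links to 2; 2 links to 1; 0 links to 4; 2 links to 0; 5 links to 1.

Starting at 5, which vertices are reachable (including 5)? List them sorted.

1, 5

Start at 5.
Its neighbours: 1.
Nothing further is reachable.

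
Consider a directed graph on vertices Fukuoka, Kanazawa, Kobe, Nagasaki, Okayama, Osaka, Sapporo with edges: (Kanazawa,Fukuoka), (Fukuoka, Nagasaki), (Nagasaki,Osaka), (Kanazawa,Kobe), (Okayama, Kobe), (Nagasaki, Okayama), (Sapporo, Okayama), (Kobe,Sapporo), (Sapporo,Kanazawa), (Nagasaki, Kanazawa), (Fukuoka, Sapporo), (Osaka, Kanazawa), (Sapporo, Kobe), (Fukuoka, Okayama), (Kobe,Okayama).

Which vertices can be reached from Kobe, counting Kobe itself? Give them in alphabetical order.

Fukuoka, Kanazawa, Kobe, Nagasaki, Okayama, Osaka, Sapporo

Start at Kobe.
Its neighbours: Okayama, Sapporo.
Then their neighbours: Kanazawa.
Then next layer: Fukuoka.
Then next layer: Nagasaki.
Then next layer: Osaka.
Every vertex is now reached.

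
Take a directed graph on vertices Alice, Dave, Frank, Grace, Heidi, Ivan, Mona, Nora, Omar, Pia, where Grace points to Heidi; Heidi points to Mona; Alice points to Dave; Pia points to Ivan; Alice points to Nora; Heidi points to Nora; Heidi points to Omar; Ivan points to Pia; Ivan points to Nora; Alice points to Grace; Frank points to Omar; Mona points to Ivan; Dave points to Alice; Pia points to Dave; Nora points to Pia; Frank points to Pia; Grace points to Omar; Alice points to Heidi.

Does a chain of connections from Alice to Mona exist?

Explore from Alice.
Distance 1: reach Dave, Grace, Heidi, Nora.
Distance 2: reach Mona, Omar, Pia.
Found Mona.

Yes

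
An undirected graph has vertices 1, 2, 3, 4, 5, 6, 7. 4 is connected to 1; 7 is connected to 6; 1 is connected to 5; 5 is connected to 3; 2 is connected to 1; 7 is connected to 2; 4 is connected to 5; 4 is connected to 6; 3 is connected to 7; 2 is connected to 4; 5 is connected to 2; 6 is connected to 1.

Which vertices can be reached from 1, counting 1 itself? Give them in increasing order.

1, 2, 3, 4, 5, 6, 7

Start at 1.
Its neighbours: 2, 4, 5, 6.
Then their neighbours: 3, 7.
Every vertex is now reached.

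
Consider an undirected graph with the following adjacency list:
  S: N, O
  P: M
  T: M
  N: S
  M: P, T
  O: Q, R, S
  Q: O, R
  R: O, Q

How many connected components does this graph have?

From M: component {M, P, T}.
From N: component {N, O, Q, R, S}.
That's 2 components.

2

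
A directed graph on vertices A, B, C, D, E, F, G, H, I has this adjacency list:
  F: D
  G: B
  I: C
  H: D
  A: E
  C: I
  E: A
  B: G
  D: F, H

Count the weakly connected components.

From A: component {A, E}.
From B: component {B, G}.
From C: component {C, I}.
From D: component {D, F, H}.
That's 4 components.

4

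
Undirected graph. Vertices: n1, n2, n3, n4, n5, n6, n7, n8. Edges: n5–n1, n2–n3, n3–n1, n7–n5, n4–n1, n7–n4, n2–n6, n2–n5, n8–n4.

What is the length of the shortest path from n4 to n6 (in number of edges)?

Distance 0: n4.
Distance 1: n1, n7, n8.
Distance 2: n3, n5.
Distance 3: n2.
Distance 4: n6 — contains n6.

4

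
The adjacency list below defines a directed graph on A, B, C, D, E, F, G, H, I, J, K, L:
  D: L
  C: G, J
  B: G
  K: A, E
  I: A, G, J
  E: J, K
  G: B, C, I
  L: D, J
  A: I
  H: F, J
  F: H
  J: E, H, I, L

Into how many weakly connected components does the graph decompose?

1

From A: component {A, B, C, D, E, F, G, H, I, J, K, L}.
That's 1 component.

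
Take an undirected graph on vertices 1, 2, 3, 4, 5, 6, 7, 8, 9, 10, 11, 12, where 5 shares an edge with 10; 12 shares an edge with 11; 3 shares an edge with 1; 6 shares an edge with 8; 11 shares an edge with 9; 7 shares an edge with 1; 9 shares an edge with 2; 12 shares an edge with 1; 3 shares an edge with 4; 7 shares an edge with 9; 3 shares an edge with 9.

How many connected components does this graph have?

3

From 1: component {1, 2, 3, 4, 7, 9, 11, 12}.
From 5: component {5, 10}.
From 6: component {6, 8}.
That's 3 components.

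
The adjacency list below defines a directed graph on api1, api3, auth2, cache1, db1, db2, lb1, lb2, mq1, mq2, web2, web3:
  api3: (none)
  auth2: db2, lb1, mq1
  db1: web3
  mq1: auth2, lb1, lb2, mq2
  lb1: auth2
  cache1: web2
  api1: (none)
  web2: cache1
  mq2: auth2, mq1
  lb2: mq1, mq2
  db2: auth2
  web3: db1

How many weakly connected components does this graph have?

From api1: component {api1}.
From api3: component {api3}.
From auth2: component {auth2, db2, lb1, lb2, mq1, mq2}.
From cache1: component {cache1, web2}.
From db1: component {db1, web3}.
That's 5 components.

5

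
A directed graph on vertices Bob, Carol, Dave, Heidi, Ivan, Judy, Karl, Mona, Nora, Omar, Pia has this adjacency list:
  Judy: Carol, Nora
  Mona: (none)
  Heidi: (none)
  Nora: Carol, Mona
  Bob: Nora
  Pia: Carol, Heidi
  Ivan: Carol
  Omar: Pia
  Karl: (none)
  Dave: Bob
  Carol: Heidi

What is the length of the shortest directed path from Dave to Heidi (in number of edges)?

4

Distance 0: Dave.
Distance 1: Bob.
Distance 2: Nora.
Distance 3: Carol, Mona.
Distance 4: Heidi — contains Heidi.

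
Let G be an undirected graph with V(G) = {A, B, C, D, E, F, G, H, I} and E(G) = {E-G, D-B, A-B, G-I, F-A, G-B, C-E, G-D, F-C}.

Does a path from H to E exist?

No

H has no edges, so nothing is reachable from it.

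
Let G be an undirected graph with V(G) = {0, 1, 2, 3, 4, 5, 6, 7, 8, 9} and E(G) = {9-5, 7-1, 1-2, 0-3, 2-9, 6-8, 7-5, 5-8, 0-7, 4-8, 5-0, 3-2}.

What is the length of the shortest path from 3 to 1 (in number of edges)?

Distance 0: 3.
Distance 1: 0, 2.
Distance 2: 1, 5, 7, 9 — contains 1.

2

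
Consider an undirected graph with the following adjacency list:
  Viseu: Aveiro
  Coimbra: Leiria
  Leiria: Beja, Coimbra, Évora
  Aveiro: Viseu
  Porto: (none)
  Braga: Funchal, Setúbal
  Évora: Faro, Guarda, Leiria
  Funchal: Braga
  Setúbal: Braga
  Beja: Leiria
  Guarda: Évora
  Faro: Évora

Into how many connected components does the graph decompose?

4

From Aveiro: component {Aveiro, Viseu}.
From Beja: component {Beja, Coimbra, Évora, Faro, Guarda, Leiria}.
From Braga: component {Braga, Funchal, Setúbal}.
From Porto: component {Porto}.
That's 4 components.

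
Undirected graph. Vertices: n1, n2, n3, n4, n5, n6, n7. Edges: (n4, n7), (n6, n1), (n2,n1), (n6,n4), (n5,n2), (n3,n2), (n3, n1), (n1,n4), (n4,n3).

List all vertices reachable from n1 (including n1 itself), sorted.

n1, n2, n3, n4, n5, n6, n7

Start at n1.
Its neighbours: n2, n3, n4, n6.
Then their neighbours: n5, n7.
Every vertex is now reached.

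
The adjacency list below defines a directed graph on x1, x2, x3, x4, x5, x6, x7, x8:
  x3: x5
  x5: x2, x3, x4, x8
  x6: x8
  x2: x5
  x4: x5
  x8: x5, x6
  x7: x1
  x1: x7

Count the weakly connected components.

From x1: component {x1, x7}.
From x2: component {x2, x3, x4, x5, x6, x8}.
That's 2 components.

2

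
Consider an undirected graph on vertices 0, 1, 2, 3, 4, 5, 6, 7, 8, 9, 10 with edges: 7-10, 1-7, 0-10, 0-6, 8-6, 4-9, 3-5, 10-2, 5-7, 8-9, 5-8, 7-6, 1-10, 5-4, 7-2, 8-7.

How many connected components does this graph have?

From 0: component {0, 1, 2, 3, 4, 5, 6, 7, 8, 9, 10}.
That's 1 component.

1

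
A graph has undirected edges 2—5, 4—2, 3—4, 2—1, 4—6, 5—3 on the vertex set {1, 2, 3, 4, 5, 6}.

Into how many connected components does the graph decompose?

1

From 1: component {1, 2, 3, 4, 5, 6}.
That's 1 component.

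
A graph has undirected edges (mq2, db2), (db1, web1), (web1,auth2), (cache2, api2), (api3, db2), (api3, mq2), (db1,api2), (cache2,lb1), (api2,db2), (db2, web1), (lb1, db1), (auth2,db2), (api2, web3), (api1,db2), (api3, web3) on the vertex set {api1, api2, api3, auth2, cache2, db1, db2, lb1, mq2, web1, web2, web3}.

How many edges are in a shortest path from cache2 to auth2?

Distance 0: cache2.
Distance 1: api2, lb1.
Distance 2: db1, db2, web3.
Distance 3: api1, api3, auth2, mq2, web1 — contains auth2.

3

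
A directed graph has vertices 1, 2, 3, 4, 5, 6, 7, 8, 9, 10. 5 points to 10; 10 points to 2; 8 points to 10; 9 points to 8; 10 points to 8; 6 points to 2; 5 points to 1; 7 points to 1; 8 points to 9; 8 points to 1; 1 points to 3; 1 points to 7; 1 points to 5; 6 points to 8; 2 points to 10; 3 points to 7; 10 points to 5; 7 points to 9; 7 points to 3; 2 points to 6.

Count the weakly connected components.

From 1: component {1, 2, 3, 5, 6, 7, 8, 9, 10}.
From 4: component {4}.
That's 2 components.

2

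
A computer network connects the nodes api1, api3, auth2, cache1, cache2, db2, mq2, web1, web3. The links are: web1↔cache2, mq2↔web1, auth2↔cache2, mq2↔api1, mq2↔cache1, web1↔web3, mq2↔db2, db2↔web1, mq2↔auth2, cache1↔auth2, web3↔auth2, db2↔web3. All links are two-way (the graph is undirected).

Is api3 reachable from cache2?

No

Explore from cache2.
Distance 1: reach auth2, web1.
Distance 2: reach cache1, db2, mq2, web3.
Distance 3: reach api1.
The search is exhausted without reaching api3; it lies in a different component.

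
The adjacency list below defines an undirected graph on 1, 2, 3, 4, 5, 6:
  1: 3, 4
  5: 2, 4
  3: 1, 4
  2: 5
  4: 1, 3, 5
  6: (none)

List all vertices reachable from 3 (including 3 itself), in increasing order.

1, 2, 3, 4, 5

Start at 3.
Its neighbours: 1, 4.
Then their neighbours: 5.
Then next layer: 2.
Nothing further is reachable.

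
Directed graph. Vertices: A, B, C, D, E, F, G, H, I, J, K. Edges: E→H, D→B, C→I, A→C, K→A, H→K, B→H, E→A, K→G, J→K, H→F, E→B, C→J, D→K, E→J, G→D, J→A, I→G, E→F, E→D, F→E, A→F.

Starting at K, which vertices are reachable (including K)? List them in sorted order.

A, B, C, D, E, F, G, H, I, J, K

Start at K.
Its neighbours: A, G.
Then their neighbours: C, D, F.
Then next layer: B, E, I, J.
Then next layer: H.
Every vertex is now reached.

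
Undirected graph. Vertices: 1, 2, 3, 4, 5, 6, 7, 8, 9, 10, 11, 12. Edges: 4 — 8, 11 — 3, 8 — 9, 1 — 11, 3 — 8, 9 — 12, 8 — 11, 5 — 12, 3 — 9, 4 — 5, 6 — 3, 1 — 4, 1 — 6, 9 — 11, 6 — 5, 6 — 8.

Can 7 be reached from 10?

10 has no edges, so nothing is reachable from it.

No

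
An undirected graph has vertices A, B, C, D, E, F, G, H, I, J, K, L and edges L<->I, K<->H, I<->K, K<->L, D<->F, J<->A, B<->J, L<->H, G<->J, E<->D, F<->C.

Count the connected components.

From A: component {A, B, G, J}.
From C: component {C, D, E, F}.
From H: component {H, I, K, L}.
That's 3 components.

3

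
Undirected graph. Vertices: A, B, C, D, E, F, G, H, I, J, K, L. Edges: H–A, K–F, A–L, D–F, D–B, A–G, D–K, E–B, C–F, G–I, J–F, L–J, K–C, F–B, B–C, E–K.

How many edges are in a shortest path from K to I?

6

Distance 0: K.
Distance 1: C, D, E, F.
Distance 2: B, J.
Distance 3: L.
Distance 4: A.
Distance 5: G, H.
Distance 6: I — contains I.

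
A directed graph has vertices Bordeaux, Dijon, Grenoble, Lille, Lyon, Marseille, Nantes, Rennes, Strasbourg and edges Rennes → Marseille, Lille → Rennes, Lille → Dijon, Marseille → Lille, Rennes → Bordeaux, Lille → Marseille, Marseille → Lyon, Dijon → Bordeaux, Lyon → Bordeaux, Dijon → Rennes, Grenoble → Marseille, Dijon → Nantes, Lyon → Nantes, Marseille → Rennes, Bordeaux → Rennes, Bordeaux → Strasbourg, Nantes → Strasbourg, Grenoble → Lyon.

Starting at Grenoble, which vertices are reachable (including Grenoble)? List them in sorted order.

Start at Grenoble.
Its neighbours: Lyon, Marseille.
Then their neighbours: Bordeaux, Lille, Nantes, Rennes.
Then next layer: Dijon, Strasbourg.
Every vertex is now reached.

Bordeaux, Dijon, Grenoble, Lille, Lyon, Marseille, Nantes, Rennes, Strasbourg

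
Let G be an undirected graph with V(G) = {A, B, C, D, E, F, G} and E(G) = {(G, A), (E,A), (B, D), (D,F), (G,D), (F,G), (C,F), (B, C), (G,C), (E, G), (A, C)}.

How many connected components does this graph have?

From A: component {A, B, C, D, E, F, G}.
That's 1 component.

1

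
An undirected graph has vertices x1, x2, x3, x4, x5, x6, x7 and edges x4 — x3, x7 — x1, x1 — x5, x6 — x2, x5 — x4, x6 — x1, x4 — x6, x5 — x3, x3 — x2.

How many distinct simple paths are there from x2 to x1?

7

x2–x3–x4–x5–x1
x2–x3–x4–x6–x1
x2–x3–x5–x1
x2–x3–x5–x4–x6–x1
x2–x6–x1
x2–x6–x4–x3–x5–x1
x2–x6–x4–x5–x1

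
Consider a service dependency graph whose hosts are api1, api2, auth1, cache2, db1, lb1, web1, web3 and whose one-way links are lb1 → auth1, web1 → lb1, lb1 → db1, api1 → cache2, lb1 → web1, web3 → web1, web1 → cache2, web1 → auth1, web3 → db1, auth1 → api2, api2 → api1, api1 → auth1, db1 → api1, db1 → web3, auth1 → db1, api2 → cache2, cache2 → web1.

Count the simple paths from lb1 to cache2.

lb1→auth1→api2→api1→cache2
lb1→auth1→api2→cache2
lb1→auth1→db1→api1→cache2
lb1→auth1→db1→web3→web1→cache2
lb1→db1→api1→auth1→api2→cache2
lb1→db1→api1→cache2
lb1→db1→web3→web1→auth1→api2→api1→cache2
lb1→db1→web3→web1→auth1→api2→cache2
lb1→db1→web3→web1→cache2
lb1→web1→auth1→api2→api1→cache2
lb1→web1→auth1→api2→cache2
lb1→web1→auth1→db1→api1→cache2
lb1→web1→cache2

13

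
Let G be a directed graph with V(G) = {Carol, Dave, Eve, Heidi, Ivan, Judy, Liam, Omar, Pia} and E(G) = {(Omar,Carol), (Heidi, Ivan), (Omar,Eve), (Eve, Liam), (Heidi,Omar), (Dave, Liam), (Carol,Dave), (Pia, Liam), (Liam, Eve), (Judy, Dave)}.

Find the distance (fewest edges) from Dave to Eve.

Distance 0: Dave.
Distance 1: Liam.
Distance 2: Eve — contains Eve.

2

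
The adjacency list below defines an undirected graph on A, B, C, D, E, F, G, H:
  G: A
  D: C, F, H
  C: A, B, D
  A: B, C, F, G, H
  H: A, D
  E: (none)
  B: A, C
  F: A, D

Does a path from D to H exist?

Explore from D.
Distance 1: reach C, F, H.
Found H.

Yes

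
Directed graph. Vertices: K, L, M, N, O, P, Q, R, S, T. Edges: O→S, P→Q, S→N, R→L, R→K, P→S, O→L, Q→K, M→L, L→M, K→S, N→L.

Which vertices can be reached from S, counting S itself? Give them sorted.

L, M, N, S

Start at S.
Its neighbours: N.
Then their neighbours: L.
Then next layer: M.
Nothing further is reachable.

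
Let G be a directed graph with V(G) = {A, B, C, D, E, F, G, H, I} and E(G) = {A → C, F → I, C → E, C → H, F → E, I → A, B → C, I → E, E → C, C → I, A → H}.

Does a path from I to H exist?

Explore from I.
Distance 1: reach A, E.
Distance 2: reach C, H.
Found H.

Yes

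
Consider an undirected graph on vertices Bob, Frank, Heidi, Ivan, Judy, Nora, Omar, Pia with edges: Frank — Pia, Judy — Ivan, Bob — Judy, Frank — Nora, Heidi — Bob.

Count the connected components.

From Bob: component {Bob, Heidi, Ivan, Judy}.
From Frank: component {Frank, Nora, Pia}.
From Omar: component {Omar}.
That's 3 components.

3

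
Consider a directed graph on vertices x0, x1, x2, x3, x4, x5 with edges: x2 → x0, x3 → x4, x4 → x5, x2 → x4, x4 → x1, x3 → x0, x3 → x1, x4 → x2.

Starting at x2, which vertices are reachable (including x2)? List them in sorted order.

Start at x2.
Its neighbours: x0, x4.
Then their neighbours: x1, x5.
Nothing further is reachable.

x0, x1, x2, x4, x5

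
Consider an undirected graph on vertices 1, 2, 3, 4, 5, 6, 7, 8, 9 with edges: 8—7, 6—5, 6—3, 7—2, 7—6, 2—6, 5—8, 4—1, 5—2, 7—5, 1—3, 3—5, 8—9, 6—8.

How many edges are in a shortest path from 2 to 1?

Distance 0: 2.
Distance 1: 5, 6, 7.
Distance 2: 3, 8.
Distance 3: 1, 9 — contains 1.

3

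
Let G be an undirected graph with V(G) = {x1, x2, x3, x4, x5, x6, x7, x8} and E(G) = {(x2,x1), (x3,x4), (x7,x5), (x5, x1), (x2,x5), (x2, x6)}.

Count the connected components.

3

From x1: component {x1, x2, x5, x6, x7}.
From x3: component {x3, x4}.
From x8: component {x8}.
That's 3 components.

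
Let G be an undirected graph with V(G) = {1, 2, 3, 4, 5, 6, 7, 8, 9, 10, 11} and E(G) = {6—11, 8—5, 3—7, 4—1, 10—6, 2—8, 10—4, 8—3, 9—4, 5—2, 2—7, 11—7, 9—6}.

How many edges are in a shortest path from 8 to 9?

5

Distance 0: 8.
Distance 1: 2, 3, 5.
Distance 2: 7.
Distance 3: 11.
Distance 4: 6.
Distance 5: 9, 10 — contains 9.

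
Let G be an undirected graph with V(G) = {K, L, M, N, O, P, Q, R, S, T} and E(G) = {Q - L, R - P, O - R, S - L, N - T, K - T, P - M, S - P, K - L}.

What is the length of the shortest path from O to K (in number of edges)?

Distance 0: O.
Distance 1: R.
Distance 2: P.
Distance 3: M, S.
Distance 4: L.
Distance 5: K, Q — contains K.

5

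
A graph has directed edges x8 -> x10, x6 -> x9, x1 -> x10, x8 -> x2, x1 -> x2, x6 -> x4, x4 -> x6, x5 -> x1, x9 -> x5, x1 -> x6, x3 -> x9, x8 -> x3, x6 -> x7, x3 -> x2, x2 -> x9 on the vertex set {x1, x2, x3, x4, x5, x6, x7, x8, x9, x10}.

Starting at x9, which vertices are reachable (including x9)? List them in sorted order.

Start at x9.
Its neighbours: x5.
Then their neighbours: x1.
Then next layer: x2, x6, x10.
Then next layer: x4, x7.
Nothing further is reachable.

x1, x2, x4, x5, x6, x7, x9, x10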